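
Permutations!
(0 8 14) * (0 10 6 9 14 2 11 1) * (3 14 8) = (0 3 14 10 6 9 8 2 11 1) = [3, 0, 11, 14, 4, 5, 9, 7, 2, 8, 6, 1, 12, 13, 10]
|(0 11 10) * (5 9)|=6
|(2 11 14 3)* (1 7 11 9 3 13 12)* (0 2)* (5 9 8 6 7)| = |(0 2 8 6 7 11 14 13 12 1 5 9 3)| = 13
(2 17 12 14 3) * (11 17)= (2 11 17 12 14 3)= [0, 1, 11, 2, 4, 5, 6, 7, 8, 9, 10, 17, 14, 13, 3, 15, 16, 12]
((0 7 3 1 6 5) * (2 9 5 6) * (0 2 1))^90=((0 7 3)(2 9 5))^90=(9)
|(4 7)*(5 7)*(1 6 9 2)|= 12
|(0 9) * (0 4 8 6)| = |(0 9 4 8 6)| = 5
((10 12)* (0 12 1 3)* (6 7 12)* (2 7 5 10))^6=((0 6 5 10 1 3)(2 7 12))^6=(12)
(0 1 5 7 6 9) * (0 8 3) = [1, 5, 2, 0, 4, 7, 9, 6, 3, 8] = (0 1 5 7 6 9 8 3)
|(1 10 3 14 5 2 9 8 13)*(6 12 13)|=11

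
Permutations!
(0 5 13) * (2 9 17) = (0 5 13)(2 9 17) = [5, 1, 9, 3, 4, 13, 6, 7, 8, 17, 10, 11, 12, 0, 14, 15, 16, 2]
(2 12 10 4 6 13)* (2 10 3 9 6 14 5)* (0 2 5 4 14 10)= (0 2 12 3 9 6 13)(4 10 14)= [2, 1, 12, 9, 10, 5, 13, 7, 8, 6, 14, 11, 3, 0, 4]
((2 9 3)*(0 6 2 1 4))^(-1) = ((0 6 2 9 3 1 4))^(-1) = (0 4 1 3 9 2 6)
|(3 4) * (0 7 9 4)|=5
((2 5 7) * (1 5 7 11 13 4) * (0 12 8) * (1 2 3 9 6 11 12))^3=(0 12 1 8 5)(2 9 13 7 6 4 3 11)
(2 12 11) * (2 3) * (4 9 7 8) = (2 12 11 3)(4 9 7 8) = [0, 1, 12, 2, 9, 5, 6, 8, 4, 7, 10, 3, 11]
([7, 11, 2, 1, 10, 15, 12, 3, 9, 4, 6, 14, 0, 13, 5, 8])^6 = (0 5 6 11 4 3 8)(1 9 7 15 12 14 10)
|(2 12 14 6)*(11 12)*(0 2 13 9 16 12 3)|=|(0 2 11 3)(6 13 9 16 12 14)|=12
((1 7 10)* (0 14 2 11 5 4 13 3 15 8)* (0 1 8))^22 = (0 5 15 11 3 2 13 14 4)(1 10)(7 8)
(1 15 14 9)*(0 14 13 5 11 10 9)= [14, 15, 2, 3, 4, 11, 6, 7, 8, 1, 9, 10, 12, 5, 0, 13]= (0 14)(1 15 13 5 11 10 9)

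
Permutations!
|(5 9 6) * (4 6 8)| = 5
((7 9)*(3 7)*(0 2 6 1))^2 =(0 6)(1 2)(3 9 7)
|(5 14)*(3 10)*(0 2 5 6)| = 10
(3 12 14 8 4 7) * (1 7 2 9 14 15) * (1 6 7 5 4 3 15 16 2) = (1 5 4)(2 9 14 8 3 12 16)(6 7 15) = [0, 5, 9, 12, 1, 4, 7, 15, 3, 14, 10, 11, 16, 13, 8, 6, 2]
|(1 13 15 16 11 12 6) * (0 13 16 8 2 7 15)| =20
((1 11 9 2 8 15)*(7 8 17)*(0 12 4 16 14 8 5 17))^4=(0 14 11 12 8 9 4 15 2 16 1)(5 17 7)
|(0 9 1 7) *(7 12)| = 5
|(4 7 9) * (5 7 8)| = 5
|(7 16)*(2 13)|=|(2 13)(7 16)|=2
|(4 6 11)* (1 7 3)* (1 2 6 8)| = 8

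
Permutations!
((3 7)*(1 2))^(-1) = (1 2)(3 7)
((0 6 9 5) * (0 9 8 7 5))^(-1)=((0 6 8 7 5 9))^(-1)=(0 9 5 7 8 6)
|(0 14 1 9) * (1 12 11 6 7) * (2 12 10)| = 10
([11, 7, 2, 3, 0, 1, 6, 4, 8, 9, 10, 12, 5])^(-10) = (0 1 11 7 12 4 5)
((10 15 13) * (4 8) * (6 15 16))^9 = ((4 8)(6 15 13 10 16))^9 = (4 8)(6 16 10 13 15)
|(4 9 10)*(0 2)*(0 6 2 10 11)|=|(0 10 4 9 11)(2 6)|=10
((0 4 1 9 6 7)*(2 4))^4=((0 2 4 1 9 6 7))^4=(0 9 2 6 4 7 1)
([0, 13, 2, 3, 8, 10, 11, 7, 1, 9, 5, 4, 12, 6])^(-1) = (1 8 4 11 6 13)(5 10)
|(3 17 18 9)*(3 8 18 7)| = |(3 17 7)(8 18 9)| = 3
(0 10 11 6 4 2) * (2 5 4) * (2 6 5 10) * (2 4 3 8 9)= [4, 1, 0, 8, 10, 3, 6, 7, 9, 2, 11, 5]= (0 4 10 11 5 3 8 9 2)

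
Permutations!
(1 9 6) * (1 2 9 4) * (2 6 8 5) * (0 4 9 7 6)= (0 4 1 9 8 5 2 7 6)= [4, 9, 7, 3, 1, 2, 0, 6, 5, 8]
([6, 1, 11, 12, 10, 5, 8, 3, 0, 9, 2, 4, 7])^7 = (0 6 8)(2 10 4 11)(3 12 7)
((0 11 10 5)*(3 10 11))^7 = (11)(0 5 10 3)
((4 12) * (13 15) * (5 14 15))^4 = (15)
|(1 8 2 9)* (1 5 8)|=|(2 9 5 8)|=4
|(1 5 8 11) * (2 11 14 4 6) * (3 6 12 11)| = |(1 5 8 14 4 12 11)(2 3 6)| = 21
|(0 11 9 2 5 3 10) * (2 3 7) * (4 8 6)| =|(0 11 9 3 10)(2 5 7)(4 8 6)| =15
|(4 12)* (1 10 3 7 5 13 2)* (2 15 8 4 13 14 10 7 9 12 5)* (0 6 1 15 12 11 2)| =|(0 6 1 7)(2 15 8 4 5 14 10 3 9 11)(12 13)| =20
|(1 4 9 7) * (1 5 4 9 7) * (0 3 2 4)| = 6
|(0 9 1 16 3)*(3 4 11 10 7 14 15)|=11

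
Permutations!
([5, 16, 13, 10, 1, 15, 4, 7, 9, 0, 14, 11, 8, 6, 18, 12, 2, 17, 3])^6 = (3 14)(10 18)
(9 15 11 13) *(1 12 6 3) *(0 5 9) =[5, 12, 2, 1, 4, 9, 3, 7, 8, 15, 10, 13, 6, 0, 14, 11] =(0 5 9 15 11 13)(1 12 6 3)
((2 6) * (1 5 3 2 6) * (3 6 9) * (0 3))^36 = (0 3 2 1 5 6 9) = ((0 3 2 1 5 6 9))^36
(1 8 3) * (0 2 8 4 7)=(0 2 8 3 1 4 7)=[2, 4, 8, 1, 7, 5, 6, 0, 3]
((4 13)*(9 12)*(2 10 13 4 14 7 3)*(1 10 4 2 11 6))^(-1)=((1 10 13 14 7 3 11 6)(2 4)(9 12))^(-1)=(1 6 11 3 7 14 13 10)(2 4)(9 12)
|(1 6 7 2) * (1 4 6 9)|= |(1 9)(2 4 6 7)|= 4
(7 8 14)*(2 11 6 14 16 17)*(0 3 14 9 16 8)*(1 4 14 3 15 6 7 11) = (0 15 6 9 16 17 2 1 4 14 11 7) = [15, 4, 1, 3, 14, 5, 9, 0, 8, 16, 10, 7, 12, 13, 11, 6, 17, 2]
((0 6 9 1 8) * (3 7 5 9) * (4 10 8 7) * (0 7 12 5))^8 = (12)(0 6 3 4 10 8 7)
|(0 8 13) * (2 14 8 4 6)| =7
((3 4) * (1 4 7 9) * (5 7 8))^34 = ((1 4 3 8 5 7 9))^34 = (1 9 7 5 8 3 4)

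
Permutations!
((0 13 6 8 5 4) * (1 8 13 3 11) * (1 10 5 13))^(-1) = ((0 3 11 10 5 4)(1 8 13 6))^(-1) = (0 4 5 10 11 3)(1 6 13 8)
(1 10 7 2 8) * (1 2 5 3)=[0, 10, 8, 1, 4, 3, 6, 5, 2, 9, 7]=(1 10 7 5 3)(2 8)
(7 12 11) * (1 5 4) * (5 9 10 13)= (1 9 10 13 5 4)(7 12 11)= [0, 9, 2, 3, 1, 4, 6, 12, 8, 10, 13, 7, 11, 5]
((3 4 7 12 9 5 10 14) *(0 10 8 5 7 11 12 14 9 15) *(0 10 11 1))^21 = (0 1 4 3 14 7 9 10 15 12 11)(5 8)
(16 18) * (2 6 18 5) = (2 6 18 16 5) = [0, 1, 6, 3, 4, 2, 18, 7, 8, 9, 10, 11, 12, 13, 14, 15, 5, 17, 16]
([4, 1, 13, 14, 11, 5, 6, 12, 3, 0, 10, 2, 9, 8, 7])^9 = (0 12 14 8 2 4 9 7 3 13 11)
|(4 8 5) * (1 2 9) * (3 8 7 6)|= 6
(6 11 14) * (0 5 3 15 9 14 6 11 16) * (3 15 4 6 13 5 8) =(0 8 3 4 6 16)(5 15 9 14 11 13) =[8, 1, 2, 4, 6, 15, 16, 7, 3, 14, 10, 13, 12, 5, 11, 9, 0]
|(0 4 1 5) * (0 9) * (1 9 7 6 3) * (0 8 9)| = |(0 4)(1 5 7 6 3)(8 9)| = 10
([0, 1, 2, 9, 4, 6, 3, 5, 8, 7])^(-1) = [0, 1, 2, 6, 4, 7, 5, 9, 8, 3]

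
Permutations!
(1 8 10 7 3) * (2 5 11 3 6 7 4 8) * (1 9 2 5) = [0, 5, 1, 9, 8, 11, 7, 6, 10, 2, 4, 3] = (1 5 11 3 9 2)(4 8 10)(6 7)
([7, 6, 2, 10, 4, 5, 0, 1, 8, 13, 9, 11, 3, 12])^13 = (0 7 1 6)(3 13 10 12 9)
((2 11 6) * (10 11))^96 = (11)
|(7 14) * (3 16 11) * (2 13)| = 6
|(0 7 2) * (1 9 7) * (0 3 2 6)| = 10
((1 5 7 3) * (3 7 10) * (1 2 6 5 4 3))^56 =((1 4 3 2 6 5 10))^56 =(10)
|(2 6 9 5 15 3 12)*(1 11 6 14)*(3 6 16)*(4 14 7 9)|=13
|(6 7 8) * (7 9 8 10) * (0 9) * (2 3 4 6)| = 14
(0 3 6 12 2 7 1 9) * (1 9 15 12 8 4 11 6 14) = (0 3 14 1 15 12 2 7 9)(4 11 6 8) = [3, 15, 7, 14, 11, 5, 8, 9, 4, 0, 10, 6, 2, 13, 1, 12]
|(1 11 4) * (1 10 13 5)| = 6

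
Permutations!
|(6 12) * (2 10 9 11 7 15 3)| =14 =|(2 10 9 11 7 15 3)(6 12)|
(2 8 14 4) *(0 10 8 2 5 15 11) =(0 10 8 14 4 5 15 11) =[10, 1, 2, 3, 5, 15, 6, 7, 14, 9, 8, 0, 12, 13, 4, 11]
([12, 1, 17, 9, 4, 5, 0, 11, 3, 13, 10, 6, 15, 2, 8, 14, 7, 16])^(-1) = (0 6 11 7 16 17 2 13 9 3 8 14 15 12)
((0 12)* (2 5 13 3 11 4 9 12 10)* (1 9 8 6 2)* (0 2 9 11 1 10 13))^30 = (0 8)(1 12)(2 11)(3 9)(4 5)(6 13)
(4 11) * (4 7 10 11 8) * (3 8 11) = [0, 1, 2, 8, 11, 5, 6, 10, 4, 9, 3, 7] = (3 8 4 11 7 10)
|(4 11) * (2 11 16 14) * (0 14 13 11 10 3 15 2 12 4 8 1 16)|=20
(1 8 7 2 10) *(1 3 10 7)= [0, 8, 7, 10, 4, 5, 6, 2, 1, 9, 3]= (1 8)(2 7)(3 10)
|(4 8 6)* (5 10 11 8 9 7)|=|(4 9 7 5 10 11 8 6)|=8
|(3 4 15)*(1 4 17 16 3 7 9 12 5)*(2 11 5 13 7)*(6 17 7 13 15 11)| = 36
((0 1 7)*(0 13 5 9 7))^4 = ((0 1)(5 9 7 13))^4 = (13)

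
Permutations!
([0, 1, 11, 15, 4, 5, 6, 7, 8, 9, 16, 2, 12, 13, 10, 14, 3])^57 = [0, 1, 11, 14, 4, 5, 6, 7, 8, 9, 3, 2, 12, 13, 16, 10, 15]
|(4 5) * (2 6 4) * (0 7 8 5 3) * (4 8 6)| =|(0 7 6 8 5 2 4 3)| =8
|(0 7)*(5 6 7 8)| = 5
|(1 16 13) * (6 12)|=|(1 16 13)(6 12)|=6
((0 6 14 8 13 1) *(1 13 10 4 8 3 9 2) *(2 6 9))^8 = (0 9 6 14 3 2 1)(4 10 8)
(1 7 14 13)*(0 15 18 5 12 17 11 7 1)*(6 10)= (0 15 18 5 12 17 11 7 14 13)(6 10)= [15, 1, 2, 3, 4, 12, 10, 14, 8, 9, 6, 7, 17, 0, 13, 18, 16, 11, 5]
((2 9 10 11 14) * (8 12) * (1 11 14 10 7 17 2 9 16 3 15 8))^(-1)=(1 12 8 15 3 16 2 17 7 9 14 10 11)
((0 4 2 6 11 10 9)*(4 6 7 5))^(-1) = ((0 6 11 10 9)(2 7 5 4))^(-1) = (0 9 10 11 6)(2 4 5 7)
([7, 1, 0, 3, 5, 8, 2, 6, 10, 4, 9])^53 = (0 7 6 2)(4 10 5 9 8)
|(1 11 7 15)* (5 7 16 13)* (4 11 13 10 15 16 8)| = 21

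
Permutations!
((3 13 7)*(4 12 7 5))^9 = ((3 13 5 4 12 7))^9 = (3 4)(5 7)(12 13)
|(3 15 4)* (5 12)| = |(3 15 4)(5 12)| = 6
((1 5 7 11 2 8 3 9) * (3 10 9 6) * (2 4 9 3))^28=(1 4 7)(2 3 8 6 10)(5 9 11)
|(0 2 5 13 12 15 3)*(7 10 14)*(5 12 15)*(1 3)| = |(0 2 12 5 13 15 1 3)(7 10 14)| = 24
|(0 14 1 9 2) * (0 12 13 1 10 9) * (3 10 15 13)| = |(0 14 15 13 1)(2 12 3 10 9)| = 5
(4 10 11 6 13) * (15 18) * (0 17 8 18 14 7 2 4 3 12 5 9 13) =(0 17 8 18 15 14 7 2 4 10 11 6)(3 12 5 9 13) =[17, 1, 4, 12, 10, 9, 0, 2, 18, 13, 11, 6, 5, 3, 7, 14, 16, 8, 15]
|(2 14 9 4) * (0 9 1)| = 6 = |(0 9 4 2 14 1)|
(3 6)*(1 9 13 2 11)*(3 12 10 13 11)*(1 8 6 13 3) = (1 9 11 8 6 12 10 3 13 2) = [0, 9, 1, 13, 4, 5, 12, 7, 6, 11, 3, 8, 10, 2]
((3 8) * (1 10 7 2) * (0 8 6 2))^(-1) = ((0 8 3 6 2 1 10 7))^(-1) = (0 7 10 1 2 6 3 8)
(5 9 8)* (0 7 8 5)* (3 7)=(0 3 7 8)(5 9)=[3, 1, 2, 7, 4, 9, 6, 8, 0, 5]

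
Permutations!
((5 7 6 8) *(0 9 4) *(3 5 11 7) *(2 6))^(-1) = (0 4 9)(2 7 11 8 6)(3 5)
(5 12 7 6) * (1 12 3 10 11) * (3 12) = (1 3 10 11)(5 12 7 6) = [0, 3, 2, 10, 4, 12, 5, 6, 8, 9, 11, 1, 7]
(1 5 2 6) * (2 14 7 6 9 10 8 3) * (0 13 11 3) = (0 13 11 3 2 9 10 8)(1 5 14 7 6) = [13, 5, 9, 2, 4, 14, 1, 6, 0, 10, 8, 3, 12, 11, 7]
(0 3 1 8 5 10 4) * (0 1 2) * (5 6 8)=(0 3 2)(1 5 10 4)(6 8)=[3, 5, 0, 2, 1, 10, 8, 7, 6, 9, 4]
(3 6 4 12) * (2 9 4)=(2 9 4 12 3 6)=[0, 1, 9, 6, 12, 5, 2, 7, 8, 4, 10, 11, 3]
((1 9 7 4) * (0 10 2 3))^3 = ((0 10 2 3)(1 9 7 4))^3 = (0 3 2 10)(1 4 7 9)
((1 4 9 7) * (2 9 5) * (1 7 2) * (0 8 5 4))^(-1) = (0 1 5 8)(2 9)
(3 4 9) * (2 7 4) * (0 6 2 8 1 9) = (0 6 2 7 4)(1 9 3 8) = [6, 9, 7, 8, 0, 5, 2, 4, 1, 3]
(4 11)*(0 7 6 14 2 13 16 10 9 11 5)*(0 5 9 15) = (0 7 6 14 2 13 16 10 15)(4 9 11) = [7, 1, 13, 3, 9, 5, 14, 6, 8, 11, 15, 4, 12, 16, 2, 0, 10]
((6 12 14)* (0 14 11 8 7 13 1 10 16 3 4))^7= ((0 14 6 12 11 8 7 13 1 10 16 3 4))^7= (0 13 14 1 6 10 12 16 11 3 8 4 7)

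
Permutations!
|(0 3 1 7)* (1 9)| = |(0 3 9 1 7)| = 5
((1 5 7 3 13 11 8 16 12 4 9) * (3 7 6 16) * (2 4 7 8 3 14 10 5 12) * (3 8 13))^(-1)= ((1 12 7 13 11 8 14 10 5 6 16 2 4 9))^(-1)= (1 9 4 2 16 6 5 10 14 8 11 13 7 12)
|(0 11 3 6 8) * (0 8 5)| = 5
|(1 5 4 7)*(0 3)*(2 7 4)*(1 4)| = |(0 3)(1 5 2 7 4)| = 10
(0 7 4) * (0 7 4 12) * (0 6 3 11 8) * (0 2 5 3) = [4, 1, 5, 11, 7, 3, 0, 12, 2, 9, 10, 8, 6] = (0 4 7 12 6)(2 5 3 11 8)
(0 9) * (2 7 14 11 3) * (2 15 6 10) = [9, 1, 7, 15, 4, 5, 10, 14, 8, 0, 2, 3, 12, 13, 11, 6] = (0 9)(2 7 14 11 3 15 6 10)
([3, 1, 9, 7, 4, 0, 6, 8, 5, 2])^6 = [3, 1, 2, 7, 4, 0, 6, 8, 5, 9]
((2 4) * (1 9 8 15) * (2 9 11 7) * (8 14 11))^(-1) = (1 15 8)(2 7 11 14 9 4) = ((1 8 15)(2 4 9 14 11 7))^(-1)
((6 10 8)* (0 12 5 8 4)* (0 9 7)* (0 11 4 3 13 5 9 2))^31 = (0 7 2 9 4 12 11)(3 13 5 8 6 10) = ((0 12 9 7 11 4 2)(3 13 5 8 6 10))^31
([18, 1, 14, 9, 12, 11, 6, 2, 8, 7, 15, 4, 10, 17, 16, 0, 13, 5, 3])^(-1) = [15, 1, 7, 18, 11, 17, 6, 9, 8, 3, 12, 5, 4, 16, 2, 10, 14, 13, 0]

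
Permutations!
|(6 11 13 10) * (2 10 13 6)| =2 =|(13)(2 10)(6 11)|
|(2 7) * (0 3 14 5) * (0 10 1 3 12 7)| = |(0 12 7 2)(1 3 14 5 10)| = 20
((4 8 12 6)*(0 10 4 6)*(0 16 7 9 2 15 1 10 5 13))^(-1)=(0 13 5)(1 15 2 9 7 16 12 8 4 10)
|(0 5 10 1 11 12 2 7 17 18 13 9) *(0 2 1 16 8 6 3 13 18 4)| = 39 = |(18)(0 5 10 16 8 6 3 13 9 2 7 17 4)(1 11 12)|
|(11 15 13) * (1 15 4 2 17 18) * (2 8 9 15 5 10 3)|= 42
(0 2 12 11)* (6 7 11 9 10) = (0 2 12 9 10 6 7 11) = [2, 1, 12, 3, 4, 5, 7, 11, 8, 10, 6, 0, 9]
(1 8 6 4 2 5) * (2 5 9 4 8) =(1 2 9 4 5)(6 8) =[0, 2, 9, 3, 5, 1, 8, 7, 6, 4]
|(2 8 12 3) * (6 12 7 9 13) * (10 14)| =|(2 8 7 9 13 6 12 3)(10 14)| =8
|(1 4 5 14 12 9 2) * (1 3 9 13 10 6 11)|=9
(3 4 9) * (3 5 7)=(3 4 9 5 7)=[0, 1, 2, 4, 9, 7, 6, 3, 8, 5]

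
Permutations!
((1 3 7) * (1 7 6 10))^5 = ((1 3 6 10))^5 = (1 3 6 10)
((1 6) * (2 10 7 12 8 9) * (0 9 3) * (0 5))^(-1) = ((0 9 2 10 7 12 8 3 5)(1 6))^(-1) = (0 5 3 8 12 7 10 2 9)(1 6)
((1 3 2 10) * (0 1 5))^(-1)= ((0 1 3 2 10 5))^(-1)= (0 5 10 2 3 1)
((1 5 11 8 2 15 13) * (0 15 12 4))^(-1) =(0 4 12 2 8 11 5 1 13 15)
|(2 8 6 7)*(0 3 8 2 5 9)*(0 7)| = 12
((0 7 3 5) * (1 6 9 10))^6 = ((0 7 3 5)(1 6 9 10))^6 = (0 3)(1 9)(5 7)(6 10)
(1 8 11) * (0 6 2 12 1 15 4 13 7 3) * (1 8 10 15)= (0 6 2 12 8 11 1 10 15 4 13 7 3)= [6, 10, 12, 0, 13, 5, 2, 3, 11, 9, 15, 1, 8, 7, 14, 4]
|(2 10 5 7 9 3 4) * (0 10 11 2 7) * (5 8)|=|(0 10 8 5)(2 11)(3 4 7 9)|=4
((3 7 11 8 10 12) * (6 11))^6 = (3 12 10 8 11 6 7)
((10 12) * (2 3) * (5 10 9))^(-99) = ((2 3)(5 10 12 9))^(-99) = (2 3)(5 10 12 9)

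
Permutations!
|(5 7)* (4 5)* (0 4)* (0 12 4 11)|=4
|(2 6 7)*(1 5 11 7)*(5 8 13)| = 8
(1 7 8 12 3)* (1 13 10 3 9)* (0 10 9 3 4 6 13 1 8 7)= (0 10 4 6 13 9 8 12 3 1)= [10, 0, 2, 1, 6, 5, 13, 7, 12, 8, 4, 11, 3, 9]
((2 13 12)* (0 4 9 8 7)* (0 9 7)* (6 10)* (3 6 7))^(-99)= ((0 4 3 6 10 7 9 8)(2 13 12))^(-99)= (13)(0 7 3 8 10 4 9 6)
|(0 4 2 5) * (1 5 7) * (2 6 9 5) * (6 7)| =|(0 4 7 1 2 6 9 5)| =8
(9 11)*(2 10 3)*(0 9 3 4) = (0 9 11 3 2 10 4) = [9, 1, 10, 2, 0, 5, 6, 7, 8, 11, 4, 3]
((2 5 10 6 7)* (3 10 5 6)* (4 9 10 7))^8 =(2 6 4 9 10 3 7) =((2 6 4 9 10 3 7))^8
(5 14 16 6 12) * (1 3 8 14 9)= (1 3 8 14 16 6 12 5 9)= [0, 3, 2, 8, 4, 9, 12, 7, 14, 1, 10, 11, 5, 13, 16, 15, 6]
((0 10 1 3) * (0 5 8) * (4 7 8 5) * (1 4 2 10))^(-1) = ((0 1 3 2 10 4 7 8))^(-1) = (0 8 7 4 10 2 3 1)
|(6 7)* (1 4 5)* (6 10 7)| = |(1 4 5)(7 10)| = 6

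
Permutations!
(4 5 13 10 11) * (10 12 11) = (4 5 13 12 11) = [0, 1, 2, 3, 5, 13, 6, 7, 8, 9, 10, 4, 11, 12]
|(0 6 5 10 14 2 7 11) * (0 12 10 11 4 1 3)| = 12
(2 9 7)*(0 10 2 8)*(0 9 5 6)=(0 10 2 5 6)(7 8 9)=[10, 1, 5, 3, 4, 6, 0, 8, 9, 7, 2]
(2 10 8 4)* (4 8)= (2 10 4)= [0, 1, 10, 3, 2, 5, 6, 7, 8, 9, 4]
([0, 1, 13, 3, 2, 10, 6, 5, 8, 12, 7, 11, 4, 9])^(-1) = (2 4 12 9 13)(5 7 10)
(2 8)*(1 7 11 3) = [0, 7, 8, 1, 4, 5, 6, 11, 2, 9, 10, 3] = (1 7 11 3)(2 8)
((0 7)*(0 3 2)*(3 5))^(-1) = (0 2 3 5 7)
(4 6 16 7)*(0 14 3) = (0 14 3)(4 6 16 7) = [14, 1, 2, 0, 6, 5, 16, 4, 8, 9, 10, 11, 12, 13, 3, 15, 7]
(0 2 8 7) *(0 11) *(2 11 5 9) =[11, 1, 8, 3, 4, 9, 6, 5, 7, 2, 10, 0] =(0 11)(2 8 7 5 9)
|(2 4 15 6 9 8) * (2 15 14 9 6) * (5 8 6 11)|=|(2 4 14 9 6 11 5 8 15)|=9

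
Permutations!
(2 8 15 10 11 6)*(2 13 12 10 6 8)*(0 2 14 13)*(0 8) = [2, 1, 14, 3, 4, 5, 8, 7, 15, 9, 11, 0, 10, 12, 13, 6] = (0 2 14 13 12 10 11)(6 8 15)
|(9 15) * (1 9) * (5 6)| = |(1 9 15)(5 6)| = 6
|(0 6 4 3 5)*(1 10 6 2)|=|(0 2 1 10 6 4 3 5)|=8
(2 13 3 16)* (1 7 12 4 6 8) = [0, 7, 13, 16, 6, 5, 8, 12, 1, 9, 10, 11, 4, 3, 14, 15, 2] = (1 7 12 4 6 8)(2 13 3 16)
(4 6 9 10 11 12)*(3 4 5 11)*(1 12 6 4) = (1 12 5 11 6 9 10 3) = [0, 12, 2, 1, 4, 11, 9, 7, 8, 10, 3, 6, 5]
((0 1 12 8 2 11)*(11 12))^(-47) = ((0 1 11)(2 12 8))^(-47) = (0 1 11)(2 12 8)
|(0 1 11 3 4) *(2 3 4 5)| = 12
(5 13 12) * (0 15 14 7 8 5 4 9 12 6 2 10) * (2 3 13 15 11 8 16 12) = (0 11 8 5 15 14 7 16 12 4 9 2 10)(3 13 6) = [11, 1, 10, 13, 9, 15, 3, 16, 5, 2, 0, 8, 4, 6, 7, 14, 12]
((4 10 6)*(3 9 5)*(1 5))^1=(1 5 3 9)(4 10 6)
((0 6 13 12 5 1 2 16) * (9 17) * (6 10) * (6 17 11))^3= ((0 10 17 9 11 6 13 12 5 1 2 16))^3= (0 9 13 1)(2 10 11 12)(5 16 17 6)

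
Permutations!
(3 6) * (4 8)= (3 6)(4 8)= [0, 1, 2, 6, 8, 5, 3, 7, 4]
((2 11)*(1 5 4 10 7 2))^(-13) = (1 5 4 10 7 2 11) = ((1 5 4 10 7 2 11))^(-13)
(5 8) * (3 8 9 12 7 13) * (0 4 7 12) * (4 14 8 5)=(0 14 8 4 7 13 3 5 9)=[14, 1, 2, 5, 7, 9, 6, 13, 4, 0, 10, 11, 12, 3, 8]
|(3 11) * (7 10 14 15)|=4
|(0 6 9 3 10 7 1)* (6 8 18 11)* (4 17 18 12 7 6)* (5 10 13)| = |(0 8 12 7 1)(3 13 5 10 6 9)(4 17 18 11)| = 60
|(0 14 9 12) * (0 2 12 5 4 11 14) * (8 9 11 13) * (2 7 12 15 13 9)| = 12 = |(2 15 13 8)(4 9 5)(7 12)(11 14)|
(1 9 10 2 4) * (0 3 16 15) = (0 3 16 15)(1 9 10 2 4) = [3, 9, 4, 16, 1, 5, 6, 7, 8, 10, 2, 11, 12, 13, 14, 0, 15]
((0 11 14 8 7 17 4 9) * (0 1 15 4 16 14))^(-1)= (0 11)(1 9 4 15)(7 8 14 16 17)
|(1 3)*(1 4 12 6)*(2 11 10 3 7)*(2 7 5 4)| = |(1 5 4 12 6)(2 11 10 3)| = 20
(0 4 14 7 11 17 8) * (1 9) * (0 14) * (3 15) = (0 4)(1 9)(3 15)(7 11 17 8 14) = [4, 9, 2, 15, 0, 5, 6, 11, 14, 1, 10, 17, 12, 13, 7, 3, 16, 8]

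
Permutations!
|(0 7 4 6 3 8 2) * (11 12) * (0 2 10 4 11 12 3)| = 8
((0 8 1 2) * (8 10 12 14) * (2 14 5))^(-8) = ((0 10 12 5 2)(1 14 8))^(-8) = (0 12 2 10 5)(1 14 8)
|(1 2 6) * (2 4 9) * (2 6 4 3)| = 6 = |(1 3 2 4 9 6)|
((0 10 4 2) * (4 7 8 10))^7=(0 4 2)(7 8 10)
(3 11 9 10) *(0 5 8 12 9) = (0 5 8 12 9 10 3 11) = [5, 1, 2, 11, 4, 8, 6, 7, 12, 10, 3, 0, 9]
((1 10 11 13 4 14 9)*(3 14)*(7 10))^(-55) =(1 9 14 3 4 13 11 10 7)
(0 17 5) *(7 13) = [17, 1, 2, 3, 4, 0, 6, 13, 8, 9, 10, 11, 12, 7, 14, 15, 16, 5] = (0 17 5)(7 13)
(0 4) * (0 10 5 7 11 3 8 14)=(0 4 10 5 7 11 3 8 14)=[4, 1, 2, 8, 10, 7, 6, 11, 14, 9, 5, 3, 12, 13, 0]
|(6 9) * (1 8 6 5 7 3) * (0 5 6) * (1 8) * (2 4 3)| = |(0 5 7 2 4 3 8)(6 9)| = 14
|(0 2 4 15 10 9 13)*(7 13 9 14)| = 8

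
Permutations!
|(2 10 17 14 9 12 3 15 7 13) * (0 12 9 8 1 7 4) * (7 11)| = 45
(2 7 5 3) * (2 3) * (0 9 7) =(0 9 7 5 2) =[9, 1, 0, 3, 4, 2, 6, 5, 8, 7]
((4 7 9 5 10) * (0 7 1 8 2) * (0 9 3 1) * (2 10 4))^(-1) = (0 4 5 9 2 10 8 1 3 7)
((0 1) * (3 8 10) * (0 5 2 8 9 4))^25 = (0 9 10 2 1 4 3 8 5)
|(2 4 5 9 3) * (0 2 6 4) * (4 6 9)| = |(0 2)(3 9)(4 5)| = 2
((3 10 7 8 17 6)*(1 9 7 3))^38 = (1 7 17)(6 9 8)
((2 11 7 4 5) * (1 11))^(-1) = ((1 11 7 4 5 2))^(-1) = (1 2 5 4 7 11)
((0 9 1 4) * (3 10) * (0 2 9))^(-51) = (1 4 2 9)(3 10)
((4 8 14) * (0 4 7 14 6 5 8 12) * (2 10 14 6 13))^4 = (0 4 12)(2 6)(5 10)(7 13)(8 14) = ((0 4 12)(2 10 14 7 6 5 8 13))^4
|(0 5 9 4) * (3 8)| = 4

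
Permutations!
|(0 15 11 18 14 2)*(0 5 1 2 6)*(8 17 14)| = 24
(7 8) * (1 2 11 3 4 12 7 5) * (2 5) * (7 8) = (1 5)(2 11 3 4 12 8) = [0, 5, 11, 4, 12, 1, 6, 7, 2, 9, 10, 3, 8]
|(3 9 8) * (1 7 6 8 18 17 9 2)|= |(1 7 6 8 3 2)(9 18 17)|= 6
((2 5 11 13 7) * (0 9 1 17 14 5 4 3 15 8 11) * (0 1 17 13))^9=(0 4 5 11 2 14 8 7 17 15 13 9 3 1)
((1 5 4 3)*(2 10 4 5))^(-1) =((1 2 10 4 3))^(-1) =(1 3 4 10 2)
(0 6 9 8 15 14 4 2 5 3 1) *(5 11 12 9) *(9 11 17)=(0 6 5 3 1)(2 17 9 8 15 14 4)(11 12)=[6, 0, 17, 1, 2, 3, 5, 7, 15, 8, 10, 12, 11, 13, 4, 14, 16, 9]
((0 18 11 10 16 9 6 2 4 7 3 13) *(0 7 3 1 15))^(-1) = (0 15 1 7 13 3 4 2 6 9 16 10 11 18) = ((0 18 11 10 16 9 6 2 4 3 13 7 1 15))^(-1)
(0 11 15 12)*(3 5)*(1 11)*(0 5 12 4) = (0 1 11 15 4)(3 12 5) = [1, 11, 2, 12, 0, 3, 6, 7, 8, 9, 10, 15, 5, 13, 14, 4]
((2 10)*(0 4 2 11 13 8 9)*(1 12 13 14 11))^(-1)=(0 9 8 13 12 1 10 2 4)(11 14)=((0 4 2 10 1 12 13 8 9)(11 14))^(-1)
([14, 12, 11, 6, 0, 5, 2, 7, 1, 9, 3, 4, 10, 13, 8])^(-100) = (0 4 11 2 6 3 10 12 1 8 14)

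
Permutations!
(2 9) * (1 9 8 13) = (1 9 2 8 13) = [0, 9, 8, 3, 4, 5, 6, 7, 13, 2, 10, 11, 12, 1]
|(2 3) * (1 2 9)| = |(1 2 3 9)| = 4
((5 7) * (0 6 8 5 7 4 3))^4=(0 4 8)(3 5 6)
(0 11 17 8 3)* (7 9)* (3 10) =(0 11 17 8 10 3)(7 9) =[11, 1, 2, 0, 4, 5, 6, 9, 10, 7, 3, 17, 12, 13, 14, 15, 16, 8]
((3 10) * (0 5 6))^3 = (3 10)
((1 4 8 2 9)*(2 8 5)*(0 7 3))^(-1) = ((0 7 3)(1 4 5 2 9))^(-1) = (0 3 7)(1 9 2 5 4)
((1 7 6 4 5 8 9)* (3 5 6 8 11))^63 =((1 7 8 9)(3 5 11)(4 6))^63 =(11)(1 9 8 7)(4 6)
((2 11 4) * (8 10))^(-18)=((2 11 4)(8 10))^(-18)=(11)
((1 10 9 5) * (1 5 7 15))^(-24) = ((1 10 9 7 15))^(-24) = (1 10 9 7 15)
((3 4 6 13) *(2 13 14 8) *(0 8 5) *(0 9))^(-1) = (0 9 5 14 6 4 3 13 2 8)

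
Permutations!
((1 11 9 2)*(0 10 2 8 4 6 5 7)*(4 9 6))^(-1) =(0 7 5 6 11 1 2 10)(8 9)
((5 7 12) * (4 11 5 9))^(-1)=(4 9 12 7 5 11)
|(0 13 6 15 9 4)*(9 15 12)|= 6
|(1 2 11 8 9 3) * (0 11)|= |(0 11 8 9 3 1 2)|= 7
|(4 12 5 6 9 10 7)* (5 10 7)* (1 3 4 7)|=8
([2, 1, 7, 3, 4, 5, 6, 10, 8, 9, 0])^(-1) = [10, 1, 0, 3, 4, 5, 6, 2, 8, 9, 7]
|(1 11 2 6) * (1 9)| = 5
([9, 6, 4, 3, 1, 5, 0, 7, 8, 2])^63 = (0 4)(1 9)(2 6)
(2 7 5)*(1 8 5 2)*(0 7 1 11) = [7, 8, 1, 3, 4, 11, 6, 2, 5, 9, 10, 0] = (0 7 2 1 8 5 11)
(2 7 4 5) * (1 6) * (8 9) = (1 6)(2 7 4 5)(8 9) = [0, 6, 7, 3, 5, 2, 1, 4, 9, 8]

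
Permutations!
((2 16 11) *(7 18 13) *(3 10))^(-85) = (2 11 16)(3 10)(7 13 18)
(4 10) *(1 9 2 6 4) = (1 9 2 6 4 10) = [0, 9, 6, 3, 10, 5, 4, 7, 8, 2, 1]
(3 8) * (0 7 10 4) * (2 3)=(0 7 10 4)(2 3 8)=[7, 1, 3, 8, 0, 5, 6, 10, 2, 9, 4]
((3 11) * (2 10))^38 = ((2 10)(3 11))^38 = (11)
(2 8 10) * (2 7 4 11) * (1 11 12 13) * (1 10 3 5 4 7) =(1 11 2 8 3 5 4 12 13 10) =[0, 11, 8, 5, 12, 4, 6, 7, 3, 9, 1, 2, 13, 10]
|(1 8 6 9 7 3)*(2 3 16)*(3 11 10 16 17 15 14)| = 36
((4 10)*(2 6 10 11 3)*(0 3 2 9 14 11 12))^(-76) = ((0 3 9 14 11 2 6 10 4 12))^(-76) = (0 11 4 9 6)(2 12 14 10 3)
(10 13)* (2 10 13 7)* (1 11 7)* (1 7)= (13)(1 11)(2 10 7)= [0, 11, 10, 3, 4, 5, 6, 2, 8, 9, 7, 1, 12, 13]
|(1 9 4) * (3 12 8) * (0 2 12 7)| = 6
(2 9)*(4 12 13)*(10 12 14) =(2 9)(4 14 10 12 13) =[0, 1, 9, 3, 14, 5, 6, 7, 8, 2, 12, 11, 13, 4, 10]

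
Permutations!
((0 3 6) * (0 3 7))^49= (0 7)(3 6)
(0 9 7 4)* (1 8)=(0 9 7 4)(1 8)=[9, 8, 2, 3, 0, 5, 6, 4, 1, 7]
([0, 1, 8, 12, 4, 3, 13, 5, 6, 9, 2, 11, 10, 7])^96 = (2 3 13)(5 6 10)(7 8 12)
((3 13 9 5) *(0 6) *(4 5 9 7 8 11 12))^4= (3 11)(4 7)(5 8)(12 13)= ((0 6)(3 13 7 8 11 12 4 5))^4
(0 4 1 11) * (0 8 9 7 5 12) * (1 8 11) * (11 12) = (0 4 8 9 7 5 11 12) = [4, 1, 2, 3, 8, 11, 6, 5, 9, 7, 10, 12, 0]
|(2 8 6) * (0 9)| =6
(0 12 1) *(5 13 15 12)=[5, 0, 2, 3, 4, 13, 6, 7, 8, 9, 10, 11, 1, 15, 14, 12]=(0 5 13 15 12 1)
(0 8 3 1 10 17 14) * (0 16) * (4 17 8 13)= (0 13 4 17 14 16)(1 10 8 3)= [13, 10, 2, 1, 17, 5, 6, 7, 3, 9, 8, 11, 12, 4, 16, 15, 0, 14]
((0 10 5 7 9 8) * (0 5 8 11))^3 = (0 5 11 8 9 10 7)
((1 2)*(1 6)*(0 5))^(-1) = ((0 5)(1 2 6))^(-1) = (0 5)(1 6 2)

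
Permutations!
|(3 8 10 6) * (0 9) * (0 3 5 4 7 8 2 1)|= 30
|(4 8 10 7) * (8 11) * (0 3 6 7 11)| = 15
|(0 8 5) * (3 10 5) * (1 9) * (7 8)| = |(0 7 8 3 10 5)(1 9)| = 6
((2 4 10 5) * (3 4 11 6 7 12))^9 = (12)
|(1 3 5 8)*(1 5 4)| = |(1 3 4)(5 8)| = 6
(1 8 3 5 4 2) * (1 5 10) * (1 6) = (1 8 3 10 6)(2 5 4) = [0, 8, 5, 10, 2, 4, 1, 7, 3, 9, 6]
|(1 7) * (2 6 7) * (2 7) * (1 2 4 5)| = 6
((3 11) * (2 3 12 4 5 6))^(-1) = ((2 3 11 12 4 5 6))^(-1) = (2 6 5 4 12 11 3)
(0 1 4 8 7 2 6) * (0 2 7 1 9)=[9, 4, 6, 3, 8, 5, 2, 7, 1, 0]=(0 9)(1 4 8)(2 6)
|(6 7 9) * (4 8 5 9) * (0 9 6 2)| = 15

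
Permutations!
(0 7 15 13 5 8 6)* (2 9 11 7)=(0 2 9 11 7 15 13 5 8 6)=[2, 1, 9, 3, 4, 8, 0, 15, 6, 11, 10, 7, 12, 5, 14, 13]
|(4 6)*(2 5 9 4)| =5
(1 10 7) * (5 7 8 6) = (1 10 8 6 5 7) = [0, 10, 2, 3, 4, 7, 5, 1, 6, 9, 8]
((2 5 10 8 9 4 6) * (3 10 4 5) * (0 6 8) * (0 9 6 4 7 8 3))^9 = ((0 4 3 10 9 5 7 8 6 2))^9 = (0 2 6 8 7 5 9 10 3 4)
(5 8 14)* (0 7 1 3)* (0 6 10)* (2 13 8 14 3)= (0 7 1 2 13 8 3 6 10)(5 14)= [7, 2, 13, 6, 4, 14, 10, 1, 3, 9, 0, 11, 12, 8, 5]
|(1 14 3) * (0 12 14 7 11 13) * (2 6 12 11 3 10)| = 15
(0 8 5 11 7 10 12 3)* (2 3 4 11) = (0 8 5 2 3)(4 11 7 10 12) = [8, 1, 3, 0, 11, 2, 6, 10, 5, 9, 12, 7, 4]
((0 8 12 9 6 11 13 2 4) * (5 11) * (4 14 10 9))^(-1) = (0 4 12 8)(2 13 11 5 6 9 10 14)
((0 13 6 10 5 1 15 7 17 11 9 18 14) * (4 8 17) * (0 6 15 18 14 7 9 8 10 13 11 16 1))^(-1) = ((0 11 8 17 16 1 18 7 4 10 5)(6 13 15 9 14))^(-1) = (0 5 10 4 7 18 1 16 17 8 11)(6 14 9 15 13)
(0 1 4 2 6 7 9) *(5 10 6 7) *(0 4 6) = (0 1 6 5 10)(2 7 9 4) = [1, 6, 7, 3, 2, 10, 5, 9, 8, 4, 0]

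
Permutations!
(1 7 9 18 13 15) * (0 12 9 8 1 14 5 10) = [12, 7, 2, 3, 4, 10, 6, 8, 1, 18, 0, 11, 9, 15, 5, 14, 16, 17, 13] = (0 12 9 18 13 15 14 5 10)(1 7 8)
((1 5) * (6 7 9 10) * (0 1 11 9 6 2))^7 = ((0 1 5 11 9 10 2)(6 7))^7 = (11)(6 7)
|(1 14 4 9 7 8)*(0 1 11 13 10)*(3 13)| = 11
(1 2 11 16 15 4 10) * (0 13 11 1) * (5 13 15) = (0 15 4 10)(1 2)(5 13 11 16) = [15, 2, 1, 3, 10, 13, 6, 7, 8, 9, 0, 16, 12, 11, 14, 4, 5]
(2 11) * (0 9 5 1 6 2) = (0 9 5 1 6 2 11) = [9, 6, 11, 3, 4, 1, 2, 7, 8, 5, 10, 0]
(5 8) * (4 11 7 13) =(4 11 7 13)(5 8) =[0, 1, 2, 3, 11, 8, 6, 13, 5, 9, 10, 7, 12, 4]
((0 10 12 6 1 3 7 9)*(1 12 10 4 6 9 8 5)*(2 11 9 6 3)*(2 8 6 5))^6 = (0 5)(1 4)(2 7)(3 8)(6 11)(9 12)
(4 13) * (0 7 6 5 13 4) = [7, 1, 2, 3, 4, 13, 5, 6, 8, 9, 10, 11, 12, 0] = (0 7 6 5 13)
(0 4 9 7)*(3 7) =(0 4 9 3 7) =[4, 1, 2, 7, 9, 5, 6, 0, 8, 3]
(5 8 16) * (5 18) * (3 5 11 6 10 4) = (3 5 8 16 18 11 6 10 4) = [0, 1, 2, 5, 3, 8, 10, 7, 16, 9, 4, 6, 12, 13, 14, 15, 18, 17, 11]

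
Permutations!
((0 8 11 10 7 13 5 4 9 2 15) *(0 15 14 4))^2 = (15)(0 11 7 5 8 10 13)(2 4)(9 14)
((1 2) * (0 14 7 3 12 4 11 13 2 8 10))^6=((0 14 7 3 12 4 11 13 2 1 8 10))^6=(0 11)(1 3)(2 7)(4 10)(8 12)(13 14)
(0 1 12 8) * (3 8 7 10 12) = [1, 3, 2, 8, 4, 5, 6, 10, 0, 9, 12, 11, 7] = (0 1 3 8)(7 10 12)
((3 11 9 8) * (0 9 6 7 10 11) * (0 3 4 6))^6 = ((0 9 8 4 6 7 10 11))^6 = (0 10 6 8)(4 9 11 7)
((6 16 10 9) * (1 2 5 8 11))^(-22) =(1 8 2 11 5)(6 10)(9 16)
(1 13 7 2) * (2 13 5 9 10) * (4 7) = (1 5 9 10 2)(4 7 13) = [0, 5, 1, 3, 7, 9, 6, 13, 8, 10, 2, 11, 12, 4]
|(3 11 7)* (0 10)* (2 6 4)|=|(0 10)(2 6 4)(3 11 7)|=6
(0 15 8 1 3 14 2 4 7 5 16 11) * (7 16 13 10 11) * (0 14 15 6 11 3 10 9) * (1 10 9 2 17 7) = (0 6 11 14 17 7 5 13 2 4 16 1 9)(3 15 8 10) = [6, 9, 4, 15, 16, 13, 11, 5, 10, 0, 3, 14, 12, 2, 17, 8, 1, 7]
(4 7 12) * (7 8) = (4 8 7 12) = [0, 1, 2, 3, 8, 5, 6, 12, 7, 9, 10, 11, 4]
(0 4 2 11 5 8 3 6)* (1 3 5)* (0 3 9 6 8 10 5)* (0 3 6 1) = (0 4 2 11)(1 9)(3 8)(5 10) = [4, 9, 11, 8, 2, 10, 6, 7, 3, 1, 5, 0]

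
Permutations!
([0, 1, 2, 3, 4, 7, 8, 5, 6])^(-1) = (5 7)(6 8)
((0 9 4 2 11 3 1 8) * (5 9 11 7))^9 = (0 8 1 3 11)(2 4 9 5 7)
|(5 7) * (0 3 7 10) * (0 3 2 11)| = |(0 2 11)(3 7 5 10)| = 12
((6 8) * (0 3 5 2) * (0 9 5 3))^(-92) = (2 9 5)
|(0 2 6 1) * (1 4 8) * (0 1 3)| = |(0 2 6 4 8 3)| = 6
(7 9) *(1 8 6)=(1 8 6)(7 9)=[0, 8, 2, 3, 4, 5, 1, 9, 6, 7]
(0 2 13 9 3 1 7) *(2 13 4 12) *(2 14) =(0 13 9 3 1 7)(2 4 12 14) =[13, 7, 4, 1, 12, 5, 6, 0, 8, 3, 10, 11, 14, 9, 2]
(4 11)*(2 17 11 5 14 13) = (2 17 11 4 5 14 13) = [0, 1, 17, 3, 5, 14, 6, 7, 8, 9, 10, 4, 12, 2, 13, 15, 16, 11]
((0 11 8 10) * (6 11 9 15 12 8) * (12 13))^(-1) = (0 10 8 12 13 15 9)(6 11) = ((0 9 15 13 12 8 10)(6 11))^(-1)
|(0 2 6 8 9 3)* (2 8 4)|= 12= |(0 8 9 3)(2 6 4)|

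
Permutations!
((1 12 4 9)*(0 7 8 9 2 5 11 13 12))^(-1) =((0 7 8 9 1)(2 5 11 13 12 4))^(-1) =(0 1 9 8 7)(2 4 12 13 11 5)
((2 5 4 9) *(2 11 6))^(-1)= (2 6 11 9 4 5)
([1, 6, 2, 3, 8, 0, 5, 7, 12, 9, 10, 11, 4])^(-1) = [5, 0, 2, 3, 12, 6, 1, 7, 4, 9, 10, 11, 8]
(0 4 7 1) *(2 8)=(0 4 7 1)(2 8)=[4, 0, 8, 3, 7, 5, 6, 1, 2]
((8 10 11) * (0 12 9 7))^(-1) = (0 7 9 12)(8 11 10)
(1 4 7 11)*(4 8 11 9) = (1 8 11)(4 7 9) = [0, 8, 2, 3, 7, 5, 6, 9, 11, 4, 10, 1]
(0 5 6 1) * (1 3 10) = [5, 0, 2, 10, 4, 6, 3, 7, 8, 9, 1] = (0 5 6 3 10 1)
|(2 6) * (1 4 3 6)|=5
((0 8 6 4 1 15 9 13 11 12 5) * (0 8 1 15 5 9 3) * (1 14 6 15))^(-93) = ((0 14 6 4 1 5 8 15 3)(9 13 11 12))^(-93) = (0 8 4)(1 14 15)(3 5 6)(9 12 11 13)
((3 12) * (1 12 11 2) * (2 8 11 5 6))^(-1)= ((1 12 3 5 6 2)(8 11))^(-1)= (1 2 6 5 3 12)(8 11)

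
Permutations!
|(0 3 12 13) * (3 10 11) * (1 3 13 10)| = |(0 1 3 12 10 11 13)| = 7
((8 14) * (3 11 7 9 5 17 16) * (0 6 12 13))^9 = (0 6 12 13)(3 7 5 16 11 9 17)(8 14) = ((0 6 12 13)(3 11 7 9 5 17 16)(8 14))^9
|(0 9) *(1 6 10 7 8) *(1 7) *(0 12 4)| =|(0 9 12 4)(1 6 10)(7 8)| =12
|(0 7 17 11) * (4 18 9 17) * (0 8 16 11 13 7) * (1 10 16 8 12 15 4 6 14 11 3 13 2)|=|(1 10 16 3 13 7 6 14 11 12 15 4 18 9 17 2)|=16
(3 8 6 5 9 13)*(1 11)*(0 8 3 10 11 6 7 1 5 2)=(0 8 7 1 6 2)(5 9 13 10 11)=[8, 6, 0, 3, 4, 9, 2, 1, 7, 13, 11, 5, 12, 10]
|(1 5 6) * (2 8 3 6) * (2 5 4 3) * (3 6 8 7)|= 12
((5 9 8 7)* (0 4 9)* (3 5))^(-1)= ((0 4 9 8 7 3 5))^(-1)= (0 5 3 7 8 9 4)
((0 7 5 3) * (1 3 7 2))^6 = (7)(0 1)(2 3)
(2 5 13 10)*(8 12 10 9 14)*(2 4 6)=(2 5 13 9 14 8 12 10 4 6)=[0, 1, 5, 3, 6, 13, 2, 7, 12, 14, 4, 11, 10, 9, 8]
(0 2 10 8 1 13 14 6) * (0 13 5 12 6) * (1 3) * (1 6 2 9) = (0 9 1 5 12 2 10 8 3 6 13 14) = [9, 5, 10, 6, 4, 12, 13, 7, 3, 1, 8, 11, 2, 14, 0]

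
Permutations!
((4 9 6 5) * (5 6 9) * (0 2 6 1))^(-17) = (9)(0 1 6 2)(4 5)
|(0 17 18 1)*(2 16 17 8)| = |(0 8 2 16 17 18 1)| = 7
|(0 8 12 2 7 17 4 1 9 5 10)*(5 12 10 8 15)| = 35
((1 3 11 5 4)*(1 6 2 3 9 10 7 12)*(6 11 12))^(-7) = ((1 9 10 7 6 2 3 12)(4 11 5))^(-7) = (1 9 10 7 6 2 3 12)(4 5 11)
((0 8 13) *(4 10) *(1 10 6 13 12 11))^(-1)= ((0 8 12 11 1 10 4 6 13))^(-1)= (0 13 6 4 10 1 11 12 8)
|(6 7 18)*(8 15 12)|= 3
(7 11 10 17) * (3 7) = (3 7 11 10 17) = [0, 1, 2, 7, 4, 5, 6, 11, 8, 9, 17, 10, 12, 13, 14, 15, 16, 3]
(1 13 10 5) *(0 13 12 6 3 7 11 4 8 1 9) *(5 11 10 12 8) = (0 13 12 6 3 7 10 11 4 5 9)(1 8) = [13, 8, 2, 7, 5, 9, 3, 10, 1, 0, 11, 4, 6, 12]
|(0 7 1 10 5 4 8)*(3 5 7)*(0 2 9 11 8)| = 12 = |(0 3 5 4)(1 10 7)(2 9 11 8)|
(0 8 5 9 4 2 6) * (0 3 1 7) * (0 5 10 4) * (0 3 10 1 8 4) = (0 4 2 6 10)(1 7 5 9 3 8) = [4, 7, 6, 8, 2, 9, 10, 5, 1, 3, 0]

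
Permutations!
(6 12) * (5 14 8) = (5 14 8)(6 12) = [0, 1, 2, 3, 4, 14, 12, 7, 5, 9, 10, 11, 6, 13, 8]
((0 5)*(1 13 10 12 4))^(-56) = ((0 5)(1 13 10 12 4))^(-56) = (1 4 12 10 13)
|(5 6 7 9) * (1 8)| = 4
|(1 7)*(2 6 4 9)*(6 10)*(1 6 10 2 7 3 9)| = |(10)(1 3 9 7 6 4)| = 6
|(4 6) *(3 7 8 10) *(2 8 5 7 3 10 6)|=4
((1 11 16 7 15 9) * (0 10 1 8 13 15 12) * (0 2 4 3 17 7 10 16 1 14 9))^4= (0 9)(2 7 3)(4 12 17)(8 16)(10 13)(14 15)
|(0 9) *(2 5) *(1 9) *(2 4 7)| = 12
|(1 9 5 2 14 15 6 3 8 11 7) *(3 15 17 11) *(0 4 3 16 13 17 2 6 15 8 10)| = |(0 4 3 10)(1 9 5 6 8 16 13 17 11 7)(2 14)| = 20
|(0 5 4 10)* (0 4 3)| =|(0 5 3)(4 10)| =6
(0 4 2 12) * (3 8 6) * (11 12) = [4, 1, 11, 8, 2, 5, 3, 7, 6, 9, 10, 12, 0] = (0 4 2 11 12)(3 8 6)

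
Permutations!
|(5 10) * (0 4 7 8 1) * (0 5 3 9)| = |(0 4 7 8 1 5 10 3 9)| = 9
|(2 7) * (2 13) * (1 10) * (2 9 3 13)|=|(1 10)(2 7)(3 13 9)|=6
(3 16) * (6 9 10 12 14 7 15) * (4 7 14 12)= [0, 1, 2, 16, 7, 5, 9, 15, 8, 10, 4, 11, 12, 13, 14, 6, 3]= (3 16)(4 7 15 6 9 10)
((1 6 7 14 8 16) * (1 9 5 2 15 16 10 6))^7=((2 15 16 9 5)(6 7 14 8 10))^7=(2 16 5 15 9)(6 14 10 7 8)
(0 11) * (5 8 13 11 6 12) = (0 6 12 5 8 13 11) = [6, 1, 2, 3, 4, 8, 12, 7, 13, 9, 10, 0, 5, 11]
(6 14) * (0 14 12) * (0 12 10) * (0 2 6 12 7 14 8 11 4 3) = (0 8 11 4 3)(2 6 10)(7 14 12) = [8, 1, 6, 0, 3, 5, 10, 14, 11, 9, 2, 4, 7, 13, 12]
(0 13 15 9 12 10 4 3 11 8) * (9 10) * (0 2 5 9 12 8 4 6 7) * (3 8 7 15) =(0 13 3 11 4 8 2 5 9 7)(6 15 10) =[13, 1, 5, 11, 8, 9, 15, 0, 2, 7, 6, 4, 12, 3, 14, 10]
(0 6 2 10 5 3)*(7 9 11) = [6, 1, 10, 0, 4, 3, 2, 9, 8, 11, 5, 7] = (0 6 2 10 5 3)(7 9 11)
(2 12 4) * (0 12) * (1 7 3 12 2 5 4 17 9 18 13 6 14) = (0 2)(1 7 3 12 17 9 18 13 6 14)(4 5) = [2, 7, 0, 12, 5, 4, 14, 3, 8, 18, 10, 11, 17, 6, 1, 15, 16, 9, 13]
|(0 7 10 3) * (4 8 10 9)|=|(0 7 9 4 8 10 3)|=7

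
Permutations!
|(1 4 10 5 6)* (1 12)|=|(1 4 10 5 6 12)|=6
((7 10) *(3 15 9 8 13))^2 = (3 9 13 15 8)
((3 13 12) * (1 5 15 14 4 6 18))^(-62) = ((1 5 15 14 4 6 18)(3 13 12))^(-62) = (1 5 15 14 4 6 18)(3 13 12)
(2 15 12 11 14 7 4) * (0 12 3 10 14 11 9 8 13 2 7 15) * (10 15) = (0 12 9 8 13 2)(3 15)(4 7)(10 14) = [12, 1, 0, 15, 7, 5, 6, 4, 13, 8, 14, 11, 9, 2, 10, 3]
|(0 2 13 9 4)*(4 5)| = |(0 2 13 9 5 4)| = 6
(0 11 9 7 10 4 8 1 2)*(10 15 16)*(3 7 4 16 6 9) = (0 11 3 7 15 6 9 4 8 1 2)(10 16) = [11, 2, 0, 7, 8, 5, 9, 15, 1, 4, 16, 3, 12, 13, 14, 6, 10]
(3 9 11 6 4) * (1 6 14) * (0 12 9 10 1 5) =(0 12 9 11 14 5)(1 6 4 3 10) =[12, 6, 2, 10, 3, 0, 4, 7, 8, 11, 1, 14, 9, 13, 5]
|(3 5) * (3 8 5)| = |(5 8)| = 2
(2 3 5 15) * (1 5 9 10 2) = (1 5 15)(2 3 9 10) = [0, 5, 3, 9, 4, 15, 6, 7, 8, 10, 2, 11, 12, 13, 14, 1]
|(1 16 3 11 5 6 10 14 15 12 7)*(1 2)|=|(1 16 3 11 5 6 10 14 15 12 7 2)|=12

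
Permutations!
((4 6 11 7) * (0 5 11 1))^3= ((0 5 11 7 4 6 1))^3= (0 7 1 11 6 5 4)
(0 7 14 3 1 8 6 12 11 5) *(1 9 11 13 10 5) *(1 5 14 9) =(0 7 9 11 5)(1 8 6 12 13 10 14 3) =[7, 8, 2, 1, 4, 0, 12, 9, 6, 11, 14, 5, 13, 10, 3]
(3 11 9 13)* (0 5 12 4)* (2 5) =(0 2 5 12 4)(3 11 9 13) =[2, 1, 5, 11, 0, 12, 6, 7, 8, 13, 10, 9, 4, 3]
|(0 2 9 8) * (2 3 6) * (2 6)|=5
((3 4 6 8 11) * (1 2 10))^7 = (1 2 10)(3 6 11 4 8)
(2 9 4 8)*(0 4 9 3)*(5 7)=[4, 1, 3, 0, 8, 7, 6, 5, 2, 9]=(9)(0 4 8 2 3)(5 7)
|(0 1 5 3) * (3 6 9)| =6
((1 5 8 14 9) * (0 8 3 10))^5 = (0 5 14 10 1 8 3 9)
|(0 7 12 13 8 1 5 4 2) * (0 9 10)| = 11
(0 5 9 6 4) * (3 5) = (0 3 5 9 6 4) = [3, 1, 2, 5, 0, 9, 4, 7, 8, 6]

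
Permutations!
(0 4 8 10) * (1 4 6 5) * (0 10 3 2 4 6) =(10)(1 6 5)(2 4 8 3) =[0, 6, 4, 2, 8, 1, 5, 7, 3, 9, 10]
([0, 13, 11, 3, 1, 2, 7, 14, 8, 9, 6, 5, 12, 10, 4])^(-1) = [0, 4, 5, 3, 14, 11, 10, 6, 8, 9, 13, 2, 12, 1, 7]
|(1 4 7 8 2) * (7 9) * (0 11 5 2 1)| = 20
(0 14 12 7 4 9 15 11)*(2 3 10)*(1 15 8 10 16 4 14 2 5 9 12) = (0 2 3 16 4 12 7 14 1 15 11)(5 9 8 10) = [2, 15, 3, 16, 12, 9, 6, 14, 10, 8, 5, 0, 7, 13, 1, 11, 4]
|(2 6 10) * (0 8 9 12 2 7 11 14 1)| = 11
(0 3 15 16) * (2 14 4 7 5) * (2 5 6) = (0 3 15 16)(2 14 4 7 6) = [3, 1, 14, 15, 7, 5, 2, 6, 8, 9, 10, 11, 12, 13, 4, 16, 0]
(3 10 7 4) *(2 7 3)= (2 7 4)(3 10)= [0, 1, 7, 10, 2, 5, 6, 4, 8, 9, 3]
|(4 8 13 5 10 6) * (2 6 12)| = |(2 6 4 8 13 5 10 12)| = 8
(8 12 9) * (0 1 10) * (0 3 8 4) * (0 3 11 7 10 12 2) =(0 1 12 9 4 3 8 2)(7 10 11) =[1, 12, 0, 8, 3, 5, 6, 10, 2, 4, 11, 7, 9]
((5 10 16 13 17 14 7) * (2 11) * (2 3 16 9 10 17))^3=(2 16 11 13 3)(5 7 14 17)(9 10)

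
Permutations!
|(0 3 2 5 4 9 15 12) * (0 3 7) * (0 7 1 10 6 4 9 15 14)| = |(0 1 10 6 4 15 12 3 2 5 9 14)| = 12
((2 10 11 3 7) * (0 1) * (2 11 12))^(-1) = (0 1)(2 12 10)(3 11 7)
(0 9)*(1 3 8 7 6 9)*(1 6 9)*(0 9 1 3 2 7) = [6, 2, 7, 8, 4, 5, 3, 1, 0, 9] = (9)(0 6 3 8)(1 2 7)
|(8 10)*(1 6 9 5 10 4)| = 7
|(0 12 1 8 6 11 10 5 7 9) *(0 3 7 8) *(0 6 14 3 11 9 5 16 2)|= 45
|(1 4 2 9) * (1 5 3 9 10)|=12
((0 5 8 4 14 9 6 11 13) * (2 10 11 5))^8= (0 11 2 13 10)(4 9 5)(6 8 14)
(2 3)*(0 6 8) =(0 6 8)(2 3) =[6, 1, 3, 2, 4, 5, 8, 7, 0]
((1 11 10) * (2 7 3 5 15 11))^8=(15)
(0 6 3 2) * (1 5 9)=(0 6 3 2)(1 5 9)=[6, 5, 0, 2, 4, 9, 3, 7, 8, 1]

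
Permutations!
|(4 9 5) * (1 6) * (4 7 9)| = |(1 6)(5 7 9)| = 6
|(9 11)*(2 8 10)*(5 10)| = |(2 8 5 10)(9 11)| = 4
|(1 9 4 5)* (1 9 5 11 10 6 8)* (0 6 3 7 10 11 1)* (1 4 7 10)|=12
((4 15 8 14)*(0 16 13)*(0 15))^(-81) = (0 15 4 13 14 16 8)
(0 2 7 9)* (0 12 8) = (0 2 7 9 12 8) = [2, 1, 7, 3, 4, 5, 6, 9, 0, 12, 10, 11, 8]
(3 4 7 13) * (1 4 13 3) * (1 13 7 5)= [0, 4, 2, 7, 5, 1, 6, 3, 8, 9, 10, 11, 12, 13]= (13)(1 4 5)(3 7)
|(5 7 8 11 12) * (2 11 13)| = 7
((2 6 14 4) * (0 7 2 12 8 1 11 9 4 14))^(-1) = ((14)(0 7 2 6)(1 11 9 4 12 8))^(-1) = (14)(0 6 2 7)(1 8 12 4 9 11)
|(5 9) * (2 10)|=|(2 10)(5 9)|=2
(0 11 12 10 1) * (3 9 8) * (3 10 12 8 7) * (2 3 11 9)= (12)(0 9 7 11 8 10 1)(2 3)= [9, 0, 3, 2, 4, 5, 6, 11, 10, 7, 1, 8, 12]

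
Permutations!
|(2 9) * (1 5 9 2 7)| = |(1 5 9 7)| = 4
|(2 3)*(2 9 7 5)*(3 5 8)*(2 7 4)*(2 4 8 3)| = |(2 5 7 3 9 8)| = 6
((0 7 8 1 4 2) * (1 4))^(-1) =(0 2 4 8 7)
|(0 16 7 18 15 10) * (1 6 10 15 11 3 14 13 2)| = 12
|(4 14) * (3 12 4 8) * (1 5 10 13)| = |(1 5 10 13)(3 12 4 14 8)| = 20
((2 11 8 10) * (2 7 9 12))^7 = (12)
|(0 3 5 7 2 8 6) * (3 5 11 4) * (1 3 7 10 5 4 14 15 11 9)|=|(0 4 7 2 8 6)(1 3 9)(5 10)(11 14 15)|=6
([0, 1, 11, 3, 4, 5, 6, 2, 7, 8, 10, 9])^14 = [0, 1, 7, 3, 4, 5, 6, 8, 9, 11, 10, 2]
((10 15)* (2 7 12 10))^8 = ((2 7 12 10 15))^8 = (2 10 7 15 12)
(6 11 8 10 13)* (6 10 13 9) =(6 11 8 13 10 9) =[0, 1, 2, 3, 4, 5, 11, 7, 13, 6, 9, 8, 12, 10]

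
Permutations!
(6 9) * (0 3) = [3, 1, 2, 0, 4, 5, 9, 7, 8, 6] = (0 3)(6 9)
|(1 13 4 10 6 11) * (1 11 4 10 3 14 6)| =|(1 13 10)(3 14 6 4)| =12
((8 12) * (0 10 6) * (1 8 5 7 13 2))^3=((0 10 6)(1 8 12 5 7 13 2))^3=(1 5 2 12 13 8 7)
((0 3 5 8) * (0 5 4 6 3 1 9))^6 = ((0 1 9)(3 4 6)(5 8))^6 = (9)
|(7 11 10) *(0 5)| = 6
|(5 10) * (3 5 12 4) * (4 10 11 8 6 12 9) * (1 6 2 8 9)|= |(1 6 12 10)(2 8)(3 5 11 9 4)|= 20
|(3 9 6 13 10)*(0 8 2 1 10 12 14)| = 11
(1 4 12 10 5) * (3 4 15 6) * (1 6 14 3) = (1 15 14 3 4 12 10 5 6) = [0, 15, 2, 4, 12, 6, 1, 7, 8, 9, 5, 11, 10, 13, 3, 14]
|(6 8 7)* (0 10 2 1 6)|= 7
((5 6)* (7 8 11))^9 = ((5 6)(7 8 11))^9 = (11)(5 6)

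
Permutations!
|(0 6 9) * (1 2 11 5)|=|(0 6 9)(1 2 11 5)|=12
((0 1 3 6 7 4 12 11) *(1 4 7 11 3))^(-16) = (0 12 6)(3 11 4)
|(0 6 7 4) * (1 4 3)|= 6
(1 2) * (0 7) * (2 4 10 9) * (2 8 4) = (0 7)(1 2)(4 10 9 8) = [7, 2, 1, 3, 10, 5, 6, 0, 4, 8, 9]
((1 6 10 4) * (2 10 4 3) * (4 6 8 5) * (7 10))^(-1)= ((1 8 5 4)(2 7 10 3))^(-1)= (1 4 5 8)(2 3 10 7)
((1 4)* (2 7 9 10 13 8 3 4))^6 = (1 8 9)(2 3 10)(4 13 7)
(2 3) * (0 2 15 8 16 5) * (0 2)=(2 3 15 8 16 5)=[0, 1, 3, 15, 4, 2, 6, 7, 16, 9, 10, 11, 12, 13, 14, 8, 5]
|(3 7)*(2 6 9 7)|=|(2 6 9 7 3)|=5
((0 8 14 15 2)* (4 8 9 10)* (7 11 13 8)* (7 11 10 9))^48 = (0 15 8 11 10)(2 14 13 4 7)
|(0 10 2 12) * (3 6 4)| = |(0 10 2 12)(3 6 4)| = 12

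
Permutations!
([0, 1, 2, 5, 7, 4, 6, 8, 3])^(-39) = (3 5 4 7 8)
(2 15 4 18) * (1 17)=(1 17)(2 15 4 18)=[0, 17, 15, 3, 18, 5, 6, 7, 8, 9, 10, 11, 12, 13, 14, 4, 16, 1, 2]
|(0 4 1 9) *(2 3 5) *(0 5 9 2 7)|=8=|(0 4 1 2 3 9 5 7)|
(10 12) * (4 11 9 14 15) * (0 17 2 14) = (0 17 2 14 15 4 11 9)(10 12) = [17, 1, 14, 3, 11, 5, 6, 7, 8, 0, 12, 9, 10, 13, 15, 4, 16, 2]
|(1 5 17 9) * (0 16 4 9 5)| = 10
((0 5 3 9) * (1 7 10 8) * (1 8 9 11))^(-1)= ((0 5 3 11 1 7 10 9))^(-1)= (0 9 10 7 1 11 3 5)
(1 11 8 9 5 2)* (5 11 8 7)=(1 8 9 11 7 5 2)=[0, 8, 1, 3, 4, 2, 6, 5, 9, 11, 10, 7]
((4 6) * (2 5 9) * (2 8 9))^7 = ((2 5)(4 6)(8 9))^7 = (2 5)(4 6)(8 9)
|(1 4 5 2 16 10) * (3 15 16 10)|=|(1 4 5 2 10)(3 15 16)|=15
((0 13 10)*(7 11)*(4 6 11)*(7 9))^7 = (0 13 10)(4 11 7 6 9)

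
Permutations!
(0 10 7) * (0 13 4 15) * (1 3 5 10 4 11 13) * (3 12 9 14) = [4, 12, 2, 5, 15, 10, 6, 1, 8, 14, 7, 13, 9, 11, 3, 0] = (0 4 15)(1 12 9 14 3 5 10 7)(11 13)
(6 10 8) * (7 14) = [0, 1, 2, 3, 4, 5, 10, 14, 6, 9, 8, 11, 12, 13, 7] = (6 10 8)(7 14)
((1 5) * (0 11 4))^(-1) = (0 4 11)(1 5)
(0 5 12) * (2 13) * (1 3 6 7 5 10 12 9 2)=(0 10 12)(1 3 6 7 5 9 2 13)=[10, 3, 13, 6, 4, 9, 7, 5, 8, 2, 12, 11, 0, 1]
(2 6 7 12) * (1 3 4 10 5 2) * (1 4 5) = (1 3 5 2 6 7 12 4 10) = [0, 3, 6, 5, 10, 2, 7, 12, 8, 9, 1, 11, 4]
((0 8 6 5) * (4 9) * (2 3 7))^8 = ((0 8 6 5)(2 3 7)(4 9))^8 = (9)(2 7 3)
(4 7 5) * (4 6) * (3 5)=(3 5 6 4 7)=[0, 1, 2, 5, 7, 6, 4, 3]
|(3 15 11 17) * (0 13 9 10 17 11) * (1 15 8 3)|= 14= |(0 13 9 10 17 1 15)(3 8)|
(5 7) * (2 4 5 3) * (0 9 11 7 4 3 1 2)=(0 9 11 7 1 2 3)(4 5)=[9, 2, 3, 0, 5, 4, 6, 1, 8, 11, 10, 7]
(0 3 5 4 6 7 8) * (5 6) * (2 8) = (0 3 6 7 2 8)(4 5) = [3, 1, 8, 6, 5, 4, 7, 2, 0]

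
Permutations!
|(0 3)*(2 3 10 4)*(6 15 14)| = |(0 10 4 2 3)(6 15 14)| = 15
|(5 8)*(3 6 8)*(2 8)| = 5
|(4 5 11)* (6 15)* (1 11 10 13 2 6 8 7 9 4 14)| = |(1 11 14)(2 6 15 8 7 9 4 5 10 13)| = 30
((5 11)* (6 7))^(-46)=(11)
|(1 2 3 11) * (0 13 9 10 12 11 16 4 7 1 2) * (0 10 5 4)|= 13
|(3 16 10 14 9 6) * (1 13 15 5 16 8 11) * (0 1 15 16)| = 13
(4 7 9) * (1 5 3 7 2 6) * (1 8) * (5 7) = (1 7 9 4 2 6 8)(3 5) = [0, 7, 6, 5, 2, 3, 8, 9, 1, 4]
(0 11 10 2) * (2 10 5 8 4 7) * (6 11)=(0 6 11 5 8 4 7 2)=[6, 1, 0, 3, 7, 8, 11, 2, 4, 9, 10, 5]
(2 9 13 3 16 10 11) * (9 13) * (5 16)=(2 13 3 5 16 10 11)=[0, 1, 13, 5, 4, 16, 6, 7, 8, 9, 11, 2, 12, 3, 14, 15, 10]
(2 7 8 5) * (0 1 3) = (0 1 3)(2 7 8 5) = [1, 3, 7, 0, 4, 2, 6, 8, 5]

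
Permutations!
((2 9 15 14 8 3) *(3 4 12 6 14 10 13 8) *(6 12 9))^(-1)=((2 6 14 3)(4 9 15 10 13 8))^(-1)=(2 3 14 6)(4 8 13 10 15 9)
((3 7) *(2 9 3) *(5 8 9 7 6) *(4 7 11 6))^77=(2 9 11 3 6 4 5 7 8)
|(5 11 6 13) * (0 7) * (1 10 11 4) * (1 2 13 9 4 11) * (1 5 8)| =|(0 7)(1 10 5 11 6 9 4 2 13 8)| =10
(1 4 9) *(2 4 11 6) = (1 11 6 2 4 9) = [0, 11, 4, 3, 9, 5, 2, 7, 8, 1, 10, 6]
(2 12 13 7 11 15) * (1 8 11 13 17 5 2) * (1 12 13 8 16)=(1 16)(2 13 7 8 11 15 12 17 5)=[0, 16, 13, 3, 4, 2, 6, 8, 11, 9, 10, 15, 17, 7, 14, 12, 1, 5]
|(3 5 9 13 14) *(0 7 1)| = 15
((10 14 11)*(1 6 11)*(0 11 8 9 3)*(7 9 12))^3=((0 11 10 14 1 6 8 12 7 9 3))^3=(0 14 8 9 11 1 12 3 10 6 7)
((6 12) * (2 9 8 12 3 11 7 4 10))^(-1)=((2 9 8 12 6 3 11 7 4 10))^(-1)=(2 10 4 7 11 3 6 12 8 9)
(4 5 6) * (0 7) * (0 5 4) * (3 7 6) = [6, 1, 2, 7, 4, 3, 0, 5] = (0 6)(3 7 5)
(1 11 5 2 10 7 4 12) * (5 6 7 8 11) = (1 5 2 10 8 11 6 7 4 12) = [0, 5, 10, 3, 12, 2, 7, 4, 11, 9, 8, 6, 1]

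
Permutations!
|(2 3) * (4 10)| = 2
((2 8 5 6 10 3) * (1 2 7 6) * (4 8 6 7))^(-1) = (1 5 8 4 3 10 6 2)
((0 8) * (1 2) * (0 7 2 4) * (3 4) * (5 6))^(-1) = ((0 8 7 2 1 3 4)(5 6))^(-1) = (0 4 3 1 2 7 8)(5 6)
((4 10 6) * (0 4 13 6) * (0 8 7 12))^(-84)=((0 4 10 8 7 12)(6 13))^(-84)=(13)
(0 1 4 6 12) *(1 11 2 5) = (0 11 2 5 1 4 6 12) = [11, 4, 5, 3, 6, 1, 12, 7, 8, 9, 10, 2, 0]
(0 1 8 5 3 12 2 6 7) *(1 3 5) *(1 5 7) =(0 3 12 2 6 1 8 5 7) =[3, 8, 6, 12, 4, 7, 1, 0, 5, 9, 10, 11, 2]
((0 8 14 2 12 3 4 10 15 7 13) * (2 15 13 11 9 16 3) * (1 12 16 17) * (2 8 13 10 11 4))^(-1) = (0 13)(1 17 9 11 4 7 15 14 8 12)(2 3 16)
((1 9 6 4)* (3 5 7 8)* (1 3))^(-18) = (1 7 3 6)(4 9 8 5)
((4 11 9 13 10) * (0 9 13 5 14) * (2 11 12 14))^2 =((0 9 5 2 11 13 10 4 12 14))^2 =(0 5 11 10 12)(2 13 4 14 9)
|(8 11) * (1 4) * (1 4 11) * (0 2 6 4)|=12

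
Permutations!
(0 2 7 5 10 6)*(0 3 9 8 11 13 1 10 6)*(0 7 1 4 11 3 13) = (0 2 1 10 7 5 6 13 4 11)(3 9 8) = [2, 10, 1, 9, 11, 6, 13, 5, 3, 8, 7, 0, 12, 4]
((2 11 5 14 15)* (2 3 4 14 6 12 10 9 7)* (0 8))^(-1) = (0 8)(2 7 9 10 12 6 5 11)(3 15 14 4)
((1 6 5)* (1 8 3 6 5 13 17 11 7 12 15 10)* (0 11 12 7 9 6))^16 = ((0 11 9 6 13 17 12 15 10 1 5 8 3))^16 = (0 6 12 1 3 9 17 10 8 11 13 15 5)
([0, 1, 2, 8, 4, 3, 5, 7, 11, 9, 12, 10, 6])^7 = (12)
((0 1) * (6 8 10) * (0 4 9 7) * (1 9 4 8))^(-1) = (0 7 9)(1 6 10 8)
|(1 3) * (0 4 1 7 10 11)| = 7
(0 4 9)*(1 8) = (0 4 9)(1 8) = [4, 8, 2, 3, 9, 5, 6, 7, 1, 0]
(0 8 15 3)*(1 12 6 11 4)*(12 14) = (0 8 15 3)(1 14 12 6 11 4) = [8, 14, 2, 0, 1, 5, 11, 7, 15, 9, 10, 4, 6, 13, 12, 3]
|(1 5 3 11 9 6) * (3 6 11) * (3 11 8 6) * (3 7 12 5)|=|(1 3 11 9 8 6)(5 7 12)|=6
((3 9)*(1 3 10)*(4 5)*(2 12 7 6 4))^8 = (2 7 4)(5 12 6)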